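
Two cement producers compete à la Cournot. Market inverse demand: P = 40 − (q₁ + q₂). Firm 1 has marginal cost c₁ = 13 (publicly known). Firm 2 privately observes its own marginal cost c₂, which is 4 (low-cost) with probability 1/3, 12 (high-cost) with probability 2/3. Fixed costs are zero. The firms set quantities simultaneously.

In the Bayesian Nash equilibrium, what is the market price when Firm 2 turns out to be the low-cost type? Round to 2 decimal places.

Firm 2 with cost c maximizes (40 − (q₁+q₂) − c)·q₂, giving q₂(c) = (40 − c − q₁)/2.
E[c₂] = 1/3·4 + 2/3·12 = 9.33333
Firm 1's FOC against E[q₂] yields q₁ = (40 − 2·13 + E[c₂])/3 = (40 − 26 + 9.33333)/3 = 7.77778.
q₂(low-cost) = 14.1111, so P = 40 − (7.77778 + 14.1111) = 18.1111.

18.11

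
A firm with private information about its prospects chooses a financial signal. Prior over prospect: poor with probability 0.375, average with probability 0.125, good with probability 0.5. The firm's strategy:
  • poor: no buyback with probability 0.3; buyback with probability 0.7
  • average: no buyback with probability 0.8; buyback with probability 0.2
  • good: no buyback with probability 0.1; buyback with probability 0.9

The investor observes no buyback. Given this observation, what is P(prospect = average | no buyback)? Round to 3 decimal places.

Apply Bayes' rule using the sender's strategy as the likelihood.
P(no buyback) = 0.375·0.3 + 0.125·0.8 + 0.5·0.1 = 0.2625
P(average | no buyback) = (0.125·0.8) / 0.2625 = 0.1 / 0.2625 = 0.380952

0.381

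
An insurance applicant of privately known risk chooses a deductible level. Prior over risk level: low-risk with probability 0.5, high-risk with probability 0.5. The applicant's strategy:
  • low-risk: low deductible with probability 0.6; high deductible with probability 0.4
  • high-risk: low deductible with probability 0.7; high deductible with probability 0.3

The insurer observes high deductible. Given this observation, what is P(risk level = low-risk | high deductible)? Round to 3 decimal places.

0.571

P(high deductible) = 0.5·0.4 + 0.5·0.3 = 0.35
P(low-risk | high deductible) = (0.5·0.4) / 0.35 = 0.2 / 0.35 = 0.571429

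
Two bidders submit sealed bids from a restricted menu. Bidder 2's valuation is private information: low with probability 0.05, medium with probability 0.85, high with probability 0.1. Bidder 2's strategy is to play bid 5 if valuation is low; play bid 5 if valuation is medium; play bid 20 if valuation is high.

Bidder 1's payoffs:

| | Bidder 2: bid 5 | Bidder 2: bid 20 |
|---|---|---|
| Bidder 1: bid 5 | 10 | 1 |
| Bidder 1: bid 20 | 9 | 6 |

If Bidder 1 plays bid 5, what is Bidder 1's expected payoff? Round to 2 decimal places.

E[bid 5] = 0.05·10 + 0.85·10 + 0.1·1 = 0.5 + 8.5 + 0.1 = 9.1

9.10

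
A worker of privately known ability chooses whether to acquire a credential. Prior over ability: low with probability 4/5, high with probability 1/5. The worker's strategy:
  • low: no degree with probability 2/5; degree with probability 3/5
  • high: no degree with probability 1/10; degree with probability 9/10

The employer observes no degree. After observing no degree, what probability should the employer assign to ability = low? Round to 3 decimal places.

0.941

P(no degree) = (4/5)·(2/5) + (1/5)·(1/10) = 17/50
P(low | no degree) = ((4/5)·(2/5)) / (17/50) = (8/25) / (17/50) = 16/17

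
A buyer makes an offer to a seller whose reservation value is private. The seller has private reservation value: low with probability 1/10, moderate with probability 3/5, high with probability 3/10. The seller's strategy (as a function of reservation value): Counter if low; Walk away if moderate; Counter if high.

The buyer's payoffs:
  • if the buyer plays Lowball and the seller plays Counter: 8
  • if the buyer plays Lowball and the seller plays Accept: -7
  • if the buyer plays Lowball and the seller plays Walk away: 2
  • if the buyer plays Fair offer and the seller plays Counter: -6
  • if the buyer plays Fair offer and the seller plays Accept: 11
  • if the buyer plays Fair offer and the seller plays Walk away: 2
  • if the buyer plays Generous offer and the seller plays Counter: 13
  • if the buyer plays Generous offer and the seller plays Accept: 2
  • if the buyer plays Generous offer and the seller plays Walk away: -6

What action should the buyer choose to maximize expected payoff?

Compute the buyer's expected payoff for each action, taking the expectation over the seller's type.
E[Lowball] = 1/10·(8) + 3/5·(2) + 3/10·(8) = 22/5
E[Fair offer] = 1/10·(-6) + 3/5·(2) + 3/10·(-6) = -6/5
E[Generous offer] = 1/10·(13) + 3/5·(-6) + 3/10·(13) = 8/5
Best response: Lowball (22/5 is the largest).

Lowball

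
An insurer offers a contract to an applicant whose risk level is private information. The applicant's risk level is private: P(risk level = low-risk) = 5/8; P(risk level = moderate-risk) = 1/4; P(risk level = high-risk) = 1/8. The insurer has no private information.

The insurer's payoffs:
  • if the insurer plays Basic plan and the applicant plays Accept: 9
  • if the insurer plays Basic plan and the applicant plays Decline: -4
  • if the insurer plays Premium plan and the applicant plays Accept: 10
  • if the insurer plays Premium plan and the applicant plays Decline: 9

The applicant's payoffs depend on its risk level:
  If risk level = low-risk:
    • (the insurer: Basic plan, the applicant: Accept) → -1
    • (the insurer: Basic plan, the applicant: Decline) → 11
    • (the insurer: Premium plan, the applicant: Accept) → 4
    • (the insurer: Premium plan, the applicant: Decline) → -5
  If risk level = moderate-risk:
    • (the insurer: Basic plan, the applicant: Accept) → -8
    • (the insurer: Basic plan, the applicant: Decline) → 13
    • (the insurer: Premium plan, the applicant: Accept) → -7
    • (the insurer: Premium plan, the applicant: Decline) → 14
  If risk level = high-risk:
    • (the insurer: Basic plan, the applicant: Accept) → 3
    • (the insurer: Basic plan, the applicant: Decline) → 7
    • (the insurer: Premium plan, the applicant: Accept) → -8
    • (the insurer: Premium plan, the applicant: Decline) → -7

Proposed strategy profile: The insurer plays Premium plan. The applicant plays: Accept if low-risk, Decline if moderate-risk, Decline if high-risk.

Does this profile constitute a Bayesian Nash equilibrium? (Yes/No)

A profile is a BNE iff every type of every player is best-responding given beliefs about the other side.
The insurer plays Premium plan: E[Premium plan] = 5/8·(10) + 1/4·(9) + 1/8·(9) = 77/8; E[Basic plan] = 33/8. Best-responding. ✓
The applicant (risk level low-risk), facing Premium plan: Accept gives 4, Decline gives -5. Proposed Accept is best. ✓
The applicant (risk level moderate-risk), facing Premium plan: Accept gives -7, Decline gives 14. Proposed Decline is best. ✓
The applicant (risk level high-risk), facing Premium plan: Accept gives -8, Decline gives -7. Proposed Decline is best. ✓

Yes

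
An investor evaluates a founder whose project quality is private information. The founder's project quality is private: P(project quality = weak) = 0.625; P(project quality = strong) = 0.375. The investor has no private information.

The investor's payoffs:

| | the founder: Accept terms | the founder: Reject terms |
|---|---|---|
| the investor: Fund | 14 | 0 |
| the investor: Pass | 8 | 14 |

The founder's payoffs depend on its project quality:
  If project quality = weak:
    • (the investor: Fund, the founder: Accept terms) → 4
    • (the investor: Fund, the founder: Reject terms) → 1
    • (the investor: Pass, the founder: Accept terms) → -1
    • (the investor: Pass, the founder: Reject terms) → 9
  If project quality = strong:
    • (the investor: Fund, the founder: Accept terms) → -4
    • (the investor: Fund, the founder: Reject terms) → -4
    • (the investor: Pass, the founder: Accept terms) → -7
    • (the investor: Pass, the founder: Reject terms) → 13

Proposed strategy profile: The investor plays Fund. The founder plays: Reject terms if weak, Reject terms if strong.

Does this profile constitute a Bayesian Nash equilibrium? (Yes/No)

No

The investor plays Fund: E[Fund] = 0.625·(0) + 0.375·(0) = 0; E[Pass] = 14. Not best-responding. ✗
The founder (project quality weak), facing Fund: Accept terms gives 4, Reject terms gives 1. Proposed Reject terms is not best — profitable deviation exists. ✗
The founder (project quality strong), facing Fund: Accept terms gives -4, Reject terms gives -4. Proposed Reject terms is best. ✓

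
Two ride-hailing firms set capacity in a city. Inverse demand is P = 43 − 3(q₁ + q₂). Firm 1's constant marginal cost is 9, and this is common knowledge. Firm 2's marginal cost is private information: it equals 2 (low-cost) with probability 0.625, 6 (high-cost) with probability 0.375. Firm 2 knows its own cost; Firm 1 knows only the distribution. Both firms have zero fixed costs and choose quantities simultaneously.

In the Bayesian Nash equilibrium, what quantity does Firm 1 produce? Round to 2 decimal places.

Type-c best response for Firm 2: q₂(c) = (43 − c)/6 − q₁/2.
Firm 1 maximizes expected profit; its first-order condition is 43 − 6q₁ − 3E[q₂] − 9 = 0.
Substituting E[q₂] and solving: E[c₂] = 3.5, so q₁ = (43 − 2·9 + 3.5)/9 = 3.16667.

3.17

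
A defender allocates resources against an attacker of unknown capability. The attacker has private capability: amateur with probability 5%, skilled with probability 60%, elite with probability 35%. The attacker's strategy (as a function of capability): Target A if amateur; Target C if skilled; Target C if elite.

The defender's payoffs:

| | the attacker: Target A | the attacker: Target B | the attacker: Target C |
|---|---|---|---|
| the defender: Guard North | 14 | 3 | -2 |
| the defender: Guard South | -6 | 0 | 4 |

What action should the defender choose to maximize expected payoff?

E[Guard North] = 0.05·(14) + 0.6·(-2) + 0.35·(-2) = -1.2
E[Guard South] = 0.05·(-6) + 0.6·(4) + 0.35·(4) = 3.5
Best response: Guard South (3.5 is the largest).

Guard South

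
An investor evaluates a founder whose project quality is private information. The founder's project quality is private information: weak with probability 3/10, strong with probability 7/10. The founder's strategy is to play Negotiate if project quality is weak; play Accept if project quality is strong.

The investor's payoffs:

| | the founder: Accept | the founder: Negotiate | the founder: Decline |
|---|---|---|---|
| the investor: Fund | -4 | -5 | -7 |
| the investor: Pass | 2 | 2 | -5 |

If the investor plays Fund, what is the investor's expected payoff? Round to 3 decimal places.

Take the expectation over the founder's project quality, weighting each type's action by its prior probability.
E[Fund] = 3/10·(-5) + 7/10·(-4) = (-3/2) + (-14/5) = -43/10

-4.300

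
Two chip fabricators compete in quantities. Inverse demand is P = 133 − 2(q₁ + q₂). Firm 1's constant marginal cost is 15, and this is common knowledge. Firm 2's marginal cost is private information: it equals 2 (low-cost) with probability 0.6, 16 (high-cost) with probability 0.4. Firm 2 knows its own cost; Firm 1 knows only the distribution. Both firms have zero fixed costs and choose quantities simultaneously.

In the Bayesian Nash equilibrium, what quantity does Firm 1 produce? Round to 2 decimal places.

18.43

Type-c best response for Firm 2: q₂(c) = (133 − c)/4 − q₁/2.
Firm 1 maximizes expected profit; its first-order condition is 133 − 4q₁ − 2E[q₂] − 15 = 0.
Substituting E[q₂] and solving: E[c₂] = 7.6, so q₁ = (133 − 2·15 + 7.6)/6 = 18.4333.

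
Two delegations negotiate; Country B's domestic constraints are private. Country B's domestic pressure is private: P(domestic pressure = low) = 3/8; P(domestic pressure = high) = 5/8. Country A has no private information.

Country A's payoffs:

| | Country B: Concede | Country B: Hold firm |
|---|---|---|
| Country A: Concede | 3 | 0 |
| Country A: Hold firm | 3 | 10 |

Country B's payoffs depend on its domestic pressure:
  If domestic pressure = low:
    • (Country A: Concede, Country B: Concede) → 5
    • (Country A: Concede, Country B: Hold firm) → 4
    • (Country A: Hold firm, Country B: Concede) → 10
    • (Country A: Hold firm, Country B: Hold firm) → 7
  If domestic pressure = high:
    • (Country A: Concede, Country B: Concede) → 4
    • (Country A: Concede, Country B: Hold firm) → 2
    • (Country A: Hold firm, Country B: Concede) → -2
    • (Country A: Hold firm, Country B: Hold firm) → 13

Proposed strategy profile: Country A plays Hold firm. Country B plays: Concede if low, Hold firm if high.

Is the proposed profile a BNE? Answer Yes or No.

Yes

Country A plays Hold firm: E[Hold firm] = 3/8·(3) + 5/8·(10) = 59/8; E[Concede] = 9/8. Best-responding. ✓
Country B (domestic pressure low), facing Hold firm: Concede gives 10, Hold firm gives 7. Proposed Concede is best. ✓
Country B (domestic pressure high), facing Hold firm: Concede gives -2, Hold firm gives 13. Proposed Hold firm is best. ✓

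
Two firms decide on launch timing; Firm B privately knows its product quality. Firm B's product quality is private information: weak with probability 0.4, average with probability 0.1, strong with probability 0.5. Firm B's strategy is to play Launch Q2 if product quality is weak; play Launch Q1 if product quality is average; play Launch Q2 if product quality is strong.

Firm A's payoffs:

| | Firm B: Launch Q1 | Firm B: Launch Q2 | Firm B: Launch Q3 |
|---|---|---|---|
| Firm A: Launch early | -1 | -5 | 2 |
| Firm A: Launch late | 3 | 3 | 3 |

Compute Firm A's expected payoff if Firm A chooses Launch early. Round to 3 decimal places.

-4.600

E[Launch early] = 0.4·(-5) + 0.1·(-1) + 0.5·(-5) = (-2) + (-0.1) + (-2.5) = -4.6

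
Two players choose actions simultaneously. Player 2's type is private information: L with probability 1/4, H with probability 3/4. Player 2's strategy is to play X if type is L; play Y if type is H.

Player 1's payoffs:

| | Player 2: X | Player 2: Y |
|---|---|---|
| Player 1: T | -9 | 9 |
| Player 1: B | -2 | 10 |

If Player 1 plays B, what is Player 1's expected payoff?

E[B] = 1/4·(-2) + 3/4·10 = (-1/2) + 15/2 = 7

7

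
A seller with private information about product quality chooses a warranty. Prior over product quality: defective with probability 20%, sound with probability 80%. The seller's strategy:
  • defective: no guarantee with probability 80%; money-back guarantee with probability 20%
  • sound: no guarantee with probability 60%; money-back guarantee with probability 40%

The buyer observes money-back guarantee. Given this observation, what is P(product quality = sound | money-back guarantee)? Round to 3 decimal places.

P(money-back guarantee) = 0.2·0.2 + 0.8·0.4 = 0.36
P(sound | money-back guarantee) = (0.8·0.4) / 0.36 = 0.32 / 0.36 = 0.888889

0.889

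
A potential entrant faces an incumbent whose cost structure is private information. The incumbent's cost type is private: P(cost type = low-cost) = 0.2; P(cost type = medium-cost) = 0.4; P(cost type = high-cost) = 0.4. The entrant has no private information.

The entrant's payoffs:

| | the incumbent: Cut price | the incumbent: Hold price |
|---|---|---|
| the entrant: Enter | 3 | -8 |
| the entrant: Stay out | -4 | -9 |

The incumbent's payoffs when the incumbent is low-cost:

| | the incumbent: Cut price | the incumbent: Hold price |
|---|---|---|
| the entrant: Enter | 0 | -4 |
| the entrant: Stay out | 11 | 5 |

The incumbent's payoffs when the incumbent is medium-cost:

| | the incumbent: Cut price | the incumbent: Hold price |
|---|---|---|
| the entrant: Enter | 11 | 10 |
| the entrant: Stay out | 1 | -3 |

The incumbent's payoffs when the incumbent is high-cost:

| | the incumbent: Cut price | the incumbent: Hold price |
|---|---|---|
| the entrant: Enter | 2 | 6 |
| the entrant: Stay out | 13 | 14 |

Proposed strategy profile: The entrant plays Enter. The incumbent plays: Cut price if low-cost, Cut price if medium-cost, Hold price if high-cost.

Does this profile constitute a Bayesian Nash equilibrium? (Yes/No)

The entrant plays Enter: E[Enter] = 0.2·(3) + 0.4·(3) + 0.4·(-8) = -1.4; E[Stay out] = -6. Best-responding. ✓
The incumbent (cost type low-cost), facing Enter: Cut price gives 0, Hold price gives -4. Proposed Cut price is best. ✓
The incumbent (cost type medium-cost), facing Enter: Cut price gives 11, Hold price gives 10. Proposed Cut price is best. ✓
The incumbent (cost type high-cost), facing Enter: Cut price gives 2, Hold price gives 6. Proposed Hold price is best. ✓

Yes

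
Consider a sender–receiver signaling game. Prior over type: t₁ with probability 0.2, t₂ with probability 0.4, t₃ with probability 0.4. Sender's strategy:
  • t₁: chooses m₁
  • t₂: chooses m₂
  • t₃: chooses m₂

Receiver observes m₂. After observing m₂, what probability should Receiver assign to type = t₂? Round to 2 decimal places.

Apply Bayes' rule using the sender's strategy as the likelihood.
P(m₂) = 0.2·0 + 0.4·1 + 0.4·1 = 0.8
P(t₂ | m₂) = (0.4·1) / 0.8 = 0.4 / 0.8 = 0.5

0.50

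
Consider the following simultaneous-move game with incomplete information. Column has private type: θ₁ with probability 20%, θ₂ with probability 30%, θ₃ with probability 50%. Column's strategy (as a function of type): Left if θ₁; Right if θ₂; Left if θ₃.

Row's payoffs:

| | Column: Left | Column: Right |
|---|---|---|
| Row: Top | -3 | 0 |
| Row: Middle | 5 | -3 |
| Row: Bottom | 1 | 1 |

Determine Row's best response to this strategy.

E[Top] = 0.2·(-3) + 0.3·(0) + 0.5·(-3) = -2.1
E[Middle] = 0.2·(5) + 0.3·(-3) + 0.5·(5) = 2.6
E[Bottom] = 0.2·(1) + 0.3·(1) + 0.5·(1) = 1
Best response: Middle (2.6 is the largest).

Middle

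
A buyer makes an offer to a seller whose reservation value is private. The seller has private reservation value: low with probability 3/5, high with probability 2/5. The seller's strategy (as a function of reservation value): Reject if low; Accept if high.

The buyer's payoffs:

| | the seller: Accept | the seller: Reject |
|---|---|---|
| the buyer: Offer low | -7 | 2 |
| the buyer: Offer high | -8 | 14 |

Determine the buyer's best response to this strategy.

E[Offer low] = 3/5·(2) + 2/5·(-7) = -8/5
E[Offer high] = 3/5·(14) + 2/5·(-8) = 26/5
Best response: Offer high (26/5 is the largest).

Offer high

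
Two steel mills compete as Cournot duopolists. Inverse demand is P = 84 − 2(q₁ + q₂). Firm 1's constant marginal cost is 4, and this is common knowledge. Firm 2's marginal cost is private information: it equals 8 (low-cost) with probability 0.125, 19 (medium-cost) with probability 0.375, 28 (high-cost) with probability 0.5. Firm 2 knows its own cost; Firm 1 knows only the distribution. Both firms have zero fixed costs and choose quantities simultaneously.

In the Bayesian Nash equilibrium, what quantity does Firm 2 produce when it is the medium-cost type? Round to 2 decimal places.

Type-c best response for Firm 2: q₂(c) = (84 − c)/4 − q₁/2.
Firm 1 maximizes expected profit; its first-order condition is 84 − 4q₁ − 2E[q₂] − 4 = 0.
Substituting E[q₂] and solving: E[c₂] = 22.125, so q₁ = (84 − 2·4 + 22.125)/6 = 16.3542.
q₂(medium-cost) = (84 − 19 − 2·16.3542)/4 = 8.07292.

8.07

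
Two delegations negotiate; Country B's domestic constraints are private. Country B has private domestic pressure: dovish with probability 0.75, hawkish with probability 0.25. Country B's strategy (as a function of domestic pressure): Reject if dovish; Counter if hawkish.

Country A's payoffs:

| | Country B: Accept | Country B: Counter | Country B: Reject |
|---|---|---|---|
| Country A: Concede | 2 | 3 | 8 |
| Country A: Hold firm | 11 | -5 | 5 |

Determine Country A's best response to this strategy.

Concede

E[Concede] = 0.75·(8) + 0.25·(3) = 6.75
E[Hold firm] = 0.75·(5) + 0.25·(-5) = 2.5
Best response: Concede (6.75 is the largest).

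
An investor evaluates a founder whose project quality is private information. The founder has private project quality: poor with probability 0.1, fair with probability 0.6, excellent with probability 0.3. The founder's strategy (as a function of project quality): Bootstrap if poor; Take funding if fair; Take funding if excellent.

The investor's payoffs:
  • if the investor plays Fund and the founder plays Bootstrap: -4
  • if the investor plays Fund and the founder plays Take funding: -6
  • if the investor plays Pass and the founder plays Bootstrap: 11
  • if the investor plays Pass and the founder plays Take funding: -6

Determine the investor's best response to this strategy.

E[Fund] = 0.1·(-4) + 0.6·(-6) + 0.3·(-6) = -5.8
E[Pass] = 0.1·(11) + 0.6·(-6) + 0.3·(-6) = -4.3
Best response: Pass (-4.3 is the largest).

Pass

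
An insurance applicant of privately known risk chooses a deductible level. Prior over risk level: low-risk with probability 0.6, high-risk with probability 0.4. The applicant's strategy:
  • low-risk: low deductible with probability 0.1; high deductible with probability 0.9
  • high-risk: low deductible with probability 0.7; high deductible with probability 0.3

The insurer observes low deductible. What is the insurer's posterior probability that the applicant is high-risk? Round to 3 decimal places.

P(low deductible) = 0.6·0.1 + 0.4·0.7 = 0.34
P(high-risk | low deductible) = (0.4·0.7) / 0.34 = 0.28 / 0.34 = 0.823529

0.824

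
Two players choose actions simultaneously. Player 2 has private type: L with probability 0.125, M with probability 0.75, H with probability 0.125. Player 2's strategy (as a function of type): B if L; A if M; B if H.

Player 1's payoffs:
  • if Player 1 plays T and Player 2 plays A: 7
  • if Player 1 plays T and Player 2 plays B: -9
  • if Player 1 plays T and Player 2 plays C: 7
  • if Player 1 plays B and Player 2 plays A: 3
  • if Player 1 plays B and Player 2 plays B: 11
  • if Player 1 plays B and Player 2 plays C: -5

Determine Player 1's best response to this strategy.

E[T] = 0.125·(-9) + 0.75·(7) + 0.125·(-9) = 3
E[B] = 0.125·(11) + 0.75·(3) + 0.125·(11) = 5
Best response: B (5 is the largest).

B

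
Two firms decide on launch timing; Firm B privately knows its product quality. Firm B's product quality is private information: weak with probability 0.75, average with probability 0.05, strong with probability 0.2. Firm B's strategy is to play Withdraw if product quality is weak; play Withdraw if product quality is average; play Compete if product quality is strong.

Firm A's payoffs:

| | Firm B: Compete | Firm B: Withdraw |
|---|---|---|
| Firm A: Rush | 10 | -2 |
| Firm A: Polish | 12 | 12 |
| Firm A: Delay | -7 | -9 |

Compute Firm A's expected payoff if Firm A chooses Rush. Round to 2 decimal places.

Take the expectation over Firm B's product quality, weighting each type's action by its prior probability.
E[Rush] = 0.75·(-2) + 0.05·(-2) + 0.2·10 = (-1.5) + (-0.1) + 2 = 0.4

0.40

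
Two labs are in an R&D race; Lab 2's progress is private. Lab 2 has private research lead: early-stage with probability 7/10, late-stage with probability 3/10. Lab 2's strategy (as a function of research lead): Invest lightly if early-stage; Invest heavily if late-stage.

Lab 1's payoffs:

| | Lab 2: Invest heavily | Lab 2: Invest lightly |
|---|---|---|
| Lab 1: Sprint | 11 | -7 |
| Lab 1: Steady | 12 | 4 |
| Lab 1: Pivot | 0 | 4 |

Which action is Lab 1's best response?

Compute Lab 1's expected payoff for each action, taking the expectation over Lab 2's type.
E[Sprint] = 7/10·(-7) + 3/10·(11) = -8/5
E[Steady] = 7/10·(4) + 3/10·(12) = 32/5
E[Pivot] = 7/10·(4) + 3/10·(0) = 14/5
Best response: Steady (32/5 is the largest).

Steady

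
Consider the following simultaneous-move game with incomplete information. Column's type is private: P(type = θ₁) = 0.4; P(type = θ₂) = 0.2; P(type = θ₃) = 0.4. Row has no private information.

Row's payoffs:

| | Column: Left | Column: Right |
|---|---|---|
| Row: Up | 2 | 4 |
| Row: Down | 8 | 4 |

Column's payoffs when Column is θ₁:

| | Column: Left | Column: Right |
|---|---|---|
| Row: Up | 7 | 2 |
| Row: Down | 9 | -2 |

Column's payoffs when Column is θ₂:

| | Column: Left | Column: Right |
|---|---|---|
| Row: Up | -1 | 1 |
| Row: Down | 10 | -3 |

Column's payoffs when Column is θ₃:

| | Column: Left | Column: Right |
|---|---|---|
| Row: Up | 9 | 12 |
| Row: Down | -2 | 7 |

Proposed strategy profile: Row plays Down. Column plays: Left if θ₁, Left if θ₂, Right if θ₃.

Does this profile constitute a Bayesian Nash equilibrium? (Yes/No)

Yes

Row plays Down: E[Down] = 0.4·(8) + 0.2·(8) + 0.4·(4) = 6.4; E[Up] = 2.8. Best-responding. ✓
Column (type θ₁), facing Down: Left gives 9, Right gives -2. Proposed Left is best. ✓
Column (type θ₂), facing Down: Left gives 10, Right gives -3. Proposed Left is best. ✓
Column (type θ₃), facing Down: Left gives -2, Right gives 7. Proposed Right is best. ✓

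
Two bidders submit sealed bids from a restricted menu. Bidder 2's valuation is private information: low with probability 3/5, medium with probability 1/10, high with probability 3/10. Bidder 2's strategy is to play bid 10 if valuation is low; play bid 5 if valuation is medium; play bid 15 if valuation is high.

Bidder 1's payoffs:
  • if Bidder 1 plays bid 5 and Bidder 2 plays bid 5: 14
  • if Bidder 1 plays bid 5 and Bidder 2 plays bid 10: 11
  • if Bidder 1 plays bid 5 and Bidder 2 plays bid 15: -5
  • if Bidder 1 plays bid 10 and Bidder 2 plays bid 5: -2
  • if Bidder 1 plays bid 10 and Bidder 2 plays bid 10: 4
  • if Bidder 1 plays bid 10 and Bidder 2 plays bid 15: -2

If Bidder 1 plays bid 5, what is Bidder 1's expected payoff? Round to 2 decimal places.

6.50

E[bid 5] = 3/5·11 + 1/10·14 + 3/10·(-5) = 33/5 + 7/5 + (-3/2) = 13/2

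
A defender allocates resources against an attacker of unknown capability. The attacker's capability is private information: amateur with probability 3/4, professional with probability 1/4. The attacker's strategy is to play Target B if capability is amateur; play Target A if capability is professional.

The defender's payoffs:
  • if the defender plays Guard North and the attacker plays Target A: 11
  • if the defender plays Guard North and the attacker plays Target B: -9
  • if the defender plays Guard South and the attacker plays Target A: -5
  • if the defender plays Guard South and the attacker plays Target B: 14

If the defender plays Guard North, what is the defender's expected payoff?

-4

Take the expectation over the attacker's capability, weighting each type's action by its prior probability.
E[Guard North] = 3/4·(-9) + 1/4·11 = (-27/4) + 11/4 = -4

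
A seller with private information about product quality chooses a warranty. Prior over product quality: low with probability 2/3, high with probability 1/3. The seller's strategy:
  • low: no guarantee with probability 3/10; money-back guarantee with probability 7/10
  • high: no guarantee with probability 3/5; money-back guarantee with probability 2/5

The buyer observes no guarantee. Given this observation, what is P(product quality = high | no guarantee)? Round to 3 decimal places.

0.500

P(no guarantee) = (2/3)·(3/10) + (1/3)·(3/5) = 2/5
P(high | no guarantee) = ((1/3)·(3/5)) / (2/5) = (1/5) / (2/5) = 1/2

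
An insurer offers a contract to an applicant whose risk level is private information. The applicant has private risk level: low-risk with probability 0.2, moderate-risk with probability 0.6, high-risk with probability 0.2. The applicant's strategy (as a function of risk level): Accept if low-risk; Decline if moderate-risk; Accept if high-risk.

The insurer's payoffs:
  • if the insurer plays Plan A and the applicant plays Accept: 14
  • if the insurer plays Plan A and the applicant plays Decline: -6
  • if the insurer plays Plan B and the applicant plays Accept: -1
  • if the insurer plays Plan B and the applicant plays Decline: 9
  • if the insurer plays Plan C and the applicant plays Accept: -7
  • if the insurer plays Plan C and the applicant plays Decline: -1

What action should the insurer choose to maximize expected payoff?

E[Plan A] = 0.2·(14) + 0.6·(-6) + 0.2·(14) = 2
E[Plan B] = 0.2·(-1) + 0.6·(9) + 0.2·(-1) = 5
E[Plan C] = 0.2·(-7) + 0.6·(-1) + 0.2·(-7) = -3.4
Best response: Plan B (5 is the largest).

Plan B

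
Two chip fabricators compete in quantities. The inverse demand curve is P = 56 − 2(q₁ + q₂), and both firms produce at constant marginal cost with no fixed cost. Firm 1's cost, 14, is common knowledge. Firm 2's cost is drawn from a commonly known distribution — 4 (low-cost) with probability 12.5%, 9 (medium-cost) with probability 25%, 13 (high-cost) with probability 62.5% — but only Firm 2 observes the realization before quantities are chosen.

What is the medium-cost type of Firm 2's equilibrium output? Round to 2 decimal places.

Firm 2 with cost c maximizes (56 − 2(q₁+q₂) − c)·q₂, giving q₂(c) = (56 − c − 2q₁)/4.
E[c₂] = 0.125·4 + 0.25·9 + 0.625·13 = 10.875
Firm 1's FOC against E[q₂] yields q₁ = (56 − 2·14 + E[c₂])/6 = (56 − 28 + 10.875)/6 = 6.47917.
q₂(medium-cost) = (56 − 9 − 2·6.47917)/4 = 8.51042.

8.51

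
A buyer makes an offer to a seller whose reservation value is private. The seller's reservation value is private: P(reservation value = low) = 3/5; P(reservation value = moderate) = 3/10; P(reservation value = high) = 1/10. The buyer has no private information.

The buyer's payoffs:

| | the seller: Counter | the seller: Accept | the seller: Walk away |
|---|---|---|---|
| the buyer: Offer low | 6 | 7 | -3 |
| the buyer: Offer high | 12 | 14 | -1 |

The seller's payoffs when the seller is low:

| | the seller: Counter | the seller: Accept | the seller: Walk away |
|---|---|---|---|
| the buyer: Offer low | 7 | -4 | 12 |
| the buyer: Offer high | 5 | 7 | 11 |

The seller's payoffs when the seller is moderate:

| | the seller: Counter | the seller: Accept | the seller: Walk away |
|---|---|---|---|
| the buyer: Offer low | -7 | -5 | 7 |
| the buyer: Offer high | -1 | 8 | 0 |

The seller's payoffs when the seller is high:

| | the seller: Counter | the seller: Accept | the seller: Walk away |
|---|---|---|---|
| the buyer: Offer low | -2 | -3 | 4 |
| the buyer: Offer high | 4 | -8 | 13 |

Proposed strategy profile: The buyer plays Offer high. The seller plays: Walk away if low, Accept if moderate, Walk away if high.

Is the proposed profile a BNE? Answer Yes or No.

Yes

The buyer plays Offer high: E[Offer high] = 3/5·(-1) + 3/10·(14) + 1/10·(-1) = 7/2; E[Offer low] = 0. Best-responding. ✓
The seller (reservation value low), facing Offer high: Counter gives 5, Accept gives 7, Walk away gives 11. Proposed Walk away is best. ✓
The seller (reservation value moderate), facing Offer high: Counter gives -1, Accept gives 8, Walk away gives 0. Proposed Accept is best. ✓
The seller (reservation value high), facing Offer high: Counter gives 4, Accept gives -8, Walk away gives 13. Proposed Walk away is best. ✓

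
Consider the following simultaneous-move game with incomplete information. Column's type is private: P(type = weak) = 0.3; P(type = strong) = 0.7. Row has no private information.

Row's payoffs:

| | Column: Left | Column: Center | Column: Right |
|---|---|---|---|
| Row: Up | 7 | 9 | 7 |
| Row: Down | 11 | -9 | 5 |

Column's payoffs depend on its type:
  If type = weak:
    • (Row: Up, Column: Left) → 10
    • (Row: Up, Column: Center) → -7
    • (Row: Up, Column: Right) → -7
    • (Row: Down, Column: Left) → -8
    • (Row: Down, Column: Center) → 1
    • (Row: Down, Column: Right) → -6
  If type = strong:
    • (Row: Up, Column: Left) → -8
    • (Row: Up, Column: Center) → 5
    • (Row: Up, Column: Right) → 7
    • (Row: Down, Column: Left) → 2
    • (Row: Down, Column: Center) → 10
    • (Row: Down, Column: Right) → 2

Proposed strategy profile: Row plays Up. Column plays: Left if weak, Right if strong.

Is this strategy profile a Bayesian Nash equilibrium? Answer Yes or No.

Yes

Row plays Up: E[Up] = 0.3·(7) + 0.7·(7) = 7; E[Down] = 6.8. Best-responding. ✓
Column (type weak), facing Up: Left gives 10, Center gives -7, Right gives -7. Proposed Left is best. ✓
Column (type strong), facing Up: Left gives -8, Center gives 5, Right gives 7. Proposed Right is best. ✓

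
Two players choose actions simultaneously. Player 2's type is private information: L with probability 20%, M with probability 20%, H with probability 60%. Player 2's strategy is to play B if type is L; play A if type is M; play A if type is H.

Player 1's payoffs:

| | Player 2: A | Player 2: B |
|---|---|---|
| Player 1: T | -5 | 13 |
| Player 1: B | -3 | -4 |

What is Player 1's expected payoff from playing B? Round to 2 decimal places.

-3.20

Take the expectation over Player 2's type, weighting each type's action by its prior probability.
E[B] = 0.2·(-4) + 0.2·(-3) + 0.6·(-3) = (-0.8) + (-0.6) + (-1.8) = -3.2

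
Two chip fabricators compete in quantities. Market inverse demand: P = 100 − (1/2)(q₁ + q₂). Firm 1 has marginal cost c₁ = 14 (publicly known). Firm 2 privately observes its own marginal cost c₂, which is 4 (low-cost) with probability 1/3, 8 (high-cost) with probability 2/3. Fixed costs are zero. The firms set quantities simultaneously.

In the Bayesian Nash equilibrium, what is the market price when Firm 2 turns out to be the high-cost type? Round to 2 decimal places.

40.89

Type-c best response for Firm 2: q₂(c) = (100 − c) − q₁/2.
Firm 1 maximizes expected profit; its first-order condition is 100 − q₁ − (1/2)E[q₂] − 14 = 0.
Substituting E[q₂] and solving: E[c₂] = 6.66667, so q₁ = (100 − 2·14 + 6.66667)/(3/2) = 52.4444.
q₂(high-cost) = 65.7778, so P = 100 − (1/2)·(52.4444 + 65.7778) = 40.8889.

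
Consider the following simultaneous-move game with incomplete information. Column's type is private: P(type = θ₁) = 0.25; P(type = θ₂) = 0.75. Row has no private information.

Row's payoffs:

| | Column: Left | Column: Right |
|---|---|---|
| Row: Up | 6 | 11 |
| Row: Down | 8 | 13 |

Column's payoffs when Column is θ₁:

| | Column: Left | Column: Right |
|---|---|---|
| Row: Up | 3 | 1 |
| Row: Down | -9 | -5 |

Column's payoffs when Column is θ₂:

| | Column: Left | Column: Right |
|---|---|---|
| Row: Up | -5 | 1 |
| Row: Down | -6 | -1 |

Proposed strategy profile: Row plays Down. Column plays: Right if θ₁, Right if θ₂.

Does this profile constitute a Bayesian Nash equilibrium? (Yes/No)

A profile is a BNE iff every type of every player is best-responding given beliefs about the other side.
Row plays Down: E[Down] = 0.25·(13) + 0.75·(13) = 13; E[Up] = 11. Best-responding. ✓
Column (type θ₁), facing Down: Left gives -9, Right gives -5. Proposed Right is best. ✓
Column (type θ₂), facing Down: Left gives -6, Right gives -1. Proposed Right is best. ✓

Yes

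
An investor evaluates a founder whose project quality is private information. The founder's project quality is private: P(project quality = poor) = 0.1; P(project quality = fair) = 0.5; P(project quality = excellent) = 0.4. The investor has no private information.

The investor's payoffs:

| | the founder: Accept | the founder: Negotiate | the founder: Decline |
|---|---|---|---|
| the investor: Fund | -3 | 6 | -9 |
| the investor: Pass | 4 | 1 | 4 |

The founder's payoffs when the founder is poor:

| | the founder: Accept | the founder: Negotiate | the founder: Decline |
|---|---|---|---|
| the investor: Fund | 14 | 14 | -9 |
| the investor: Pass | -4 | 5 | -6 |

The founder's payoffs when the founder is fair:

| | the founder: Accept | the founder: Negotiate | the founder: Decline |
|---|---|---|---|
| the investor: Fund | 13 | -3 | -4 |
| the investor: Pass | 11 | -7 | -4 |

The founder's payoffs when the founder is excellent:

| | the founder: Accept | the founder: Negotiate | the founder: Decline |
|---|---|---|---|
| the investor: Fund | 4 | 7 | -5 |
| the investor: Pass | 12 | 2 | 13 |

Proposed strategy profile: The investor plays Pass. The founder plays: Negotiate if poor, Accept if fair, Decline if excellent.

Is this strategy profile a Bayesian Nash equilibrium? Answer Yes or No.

The investor plays Pass: E[Pass] = 0.1·(1) + 0.5·(4) + 0.4·(4) = 3.7; E[Fund] = -4.5. Best-responding. ✓
The founder (project quality poor), facing Pass: Accept gives -4, Negotiate gives 5, Decline gives -6. Proposed Negotiate is best. ✓
The founder (project quality fair), facing Pass: Accept gives 11, Negotiate gives -7, Decline gives -4. Proposed Accept is best. ✓
The founder (project quality excellent), facing Pass: Accept gives 12, Negotiate gives 2, Decline gives 13. Proposed Decline is best. ✓

Yes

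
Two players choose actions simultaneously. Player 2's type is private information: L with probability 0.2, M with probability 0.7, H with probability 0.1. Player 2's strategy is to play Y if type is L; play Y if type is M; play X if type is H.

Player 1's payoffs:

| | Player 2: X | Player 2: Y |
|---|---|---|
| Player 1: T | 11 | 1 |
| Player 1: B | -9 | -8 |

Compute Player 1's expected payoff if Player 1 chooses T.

2

Take the expectation over Player 2's type, weighting each type's action by its prior probability.
E[T] = 0.2·1 + 0.7·1 + 0.1·11 = 0.2 + 0.7 + 1.1 = 2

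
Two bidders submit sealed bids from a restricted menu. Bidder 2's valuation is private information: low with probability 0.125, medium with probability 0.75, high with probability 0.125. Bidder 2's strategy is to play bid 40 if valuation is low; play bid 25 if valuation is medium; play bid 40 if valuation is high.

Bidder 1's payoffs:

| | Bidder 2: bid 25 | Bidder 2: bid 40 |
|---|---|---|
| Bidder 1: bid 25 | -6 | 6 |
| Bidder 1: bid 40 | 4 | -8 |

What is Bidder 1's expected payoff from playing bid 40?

1

E[bid 40] = 0.125·(-8) + 0.75·4 + 0.125·(-8) = (-1) + 3 + (-1) = 1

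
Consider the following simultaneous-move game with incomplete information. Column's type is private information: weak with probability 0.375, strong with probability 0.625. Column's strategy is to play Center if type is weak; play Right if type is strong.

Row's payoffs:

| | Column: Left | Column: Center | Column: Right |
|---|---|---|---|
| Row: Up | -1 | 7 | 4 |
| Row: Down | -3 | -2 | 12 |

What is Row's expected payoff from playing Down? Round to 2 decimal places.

E[Down] = 0.375·(-2) + 0.625·12 = (-0.75) + 7.5 = 6.75

6.75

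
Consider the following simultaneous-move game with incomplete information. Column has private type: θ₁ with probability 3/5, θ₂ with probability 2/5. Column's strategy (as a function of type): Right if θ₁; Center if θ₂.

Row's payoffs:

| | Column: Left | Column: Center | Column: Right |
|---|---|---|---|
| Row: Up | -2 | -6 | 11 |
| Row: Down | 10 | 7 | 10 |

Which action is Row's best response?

E[Up] = 3/5·(11) + 2/5·(-6) = 21/5
E[Down] = 3/5·(10) + 2/5·(7) = 44/5
Best response: Down (44/5 is the largest).

Down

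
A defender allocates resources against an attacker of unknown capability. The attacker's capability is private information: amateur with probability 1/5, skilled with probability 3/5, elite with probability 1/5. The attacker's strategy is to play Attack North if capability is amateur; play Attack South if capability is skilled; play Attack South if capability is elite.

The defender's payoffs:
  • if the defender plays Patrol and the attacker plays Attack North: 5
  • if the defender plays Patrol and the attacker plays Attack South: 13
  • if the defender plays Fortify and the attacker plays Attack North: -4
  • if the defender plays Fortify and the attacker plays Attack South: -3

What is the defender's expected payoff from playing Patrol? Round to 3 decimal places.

E[Patrol] = 1/5·5 + 3/5·13 + 1/5·13 = 1 + 39/5 + 13/5 = 57/5

11.400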